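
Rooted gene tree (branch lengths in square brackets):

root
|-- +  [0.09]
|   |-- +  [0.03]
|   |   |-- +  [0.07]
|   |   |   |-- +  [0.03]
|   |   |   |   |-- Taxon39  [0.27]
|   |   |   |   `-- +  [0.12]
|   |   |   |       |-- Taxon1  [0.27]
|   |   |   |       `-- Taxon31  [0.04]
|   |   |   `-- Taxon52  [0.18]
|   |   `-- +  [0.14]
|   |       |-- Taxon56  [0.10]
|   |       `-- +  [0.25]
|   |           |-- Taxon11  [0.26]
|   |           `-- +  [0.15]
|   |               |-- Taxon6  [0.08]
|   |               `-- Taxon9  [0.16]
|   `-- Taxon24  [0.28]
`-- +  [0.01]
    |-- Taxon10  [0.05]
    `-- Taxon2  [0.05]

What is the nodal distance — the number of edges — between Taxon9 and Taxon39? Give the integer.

7

The MRCA of Taxon9 and Taxon39 is the node subtending (((Taxon39,(Taxon1,Taxon31)),Taxon52),(Taxon56,(Taxon11,(Taxon6,Taxon9)))).
From Taxon9 up to that node: 4 branches. From Taxon39 up to the same node: 3 branches. Total: 4 + 3 = 7.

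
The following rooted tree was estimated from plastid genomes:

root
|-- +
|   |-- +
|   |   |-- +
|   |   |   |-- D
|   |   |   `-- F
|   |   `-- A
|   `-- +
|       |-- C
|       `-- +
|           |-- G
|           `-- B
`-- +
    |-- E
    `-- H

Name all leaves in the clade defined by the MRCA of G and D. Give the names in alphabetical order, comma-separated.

A, B, C, D, F, G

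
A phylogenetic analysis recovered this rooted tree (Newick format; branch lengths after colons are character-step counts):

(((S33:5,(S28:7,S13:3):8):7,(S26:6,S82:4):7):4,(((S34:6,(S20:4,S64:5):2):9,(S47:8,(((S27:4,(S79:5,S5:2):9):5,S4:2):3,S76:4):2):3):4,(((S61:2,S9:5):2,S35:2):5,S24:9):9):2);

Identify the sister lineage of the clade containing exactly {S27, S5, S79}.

S4

The clade containing exactly {S27, S5, S79} attaches to the tree at the node subtending ((S27,(S79,S5)),S4).
The other lineage descending from that same node — the sister group — is the single tip S4.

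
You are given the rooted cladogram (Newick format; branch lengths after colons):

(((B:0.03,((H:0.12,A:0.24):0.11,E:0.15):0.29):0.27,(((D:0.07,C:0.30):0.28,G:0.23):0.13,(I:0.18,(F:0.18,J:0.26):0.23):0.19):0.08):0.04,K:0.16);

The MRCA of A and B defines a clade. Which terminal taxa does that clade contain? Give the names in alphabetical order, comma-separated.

A, B, E, H

Tracing A: it sits inside (H,A).
Tracing B: it sits inside (B,((H,A),E)).
The smallest clade enclosing both is (B,((H,A),E)); the answer is its 4 terminal taxa in alphabetical order.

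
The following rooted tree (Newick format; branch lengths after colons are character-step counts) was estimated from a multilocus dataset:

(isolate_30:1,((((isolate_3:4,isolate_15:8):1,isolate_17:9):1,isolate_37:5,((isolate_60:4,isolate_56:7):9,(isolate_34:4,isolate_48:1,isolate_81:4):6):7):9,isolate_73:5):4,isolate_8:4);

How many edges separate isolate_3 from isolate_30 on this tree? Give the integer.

6

The MRCA of isolate_3 and isolate_30 is the root of the tree.
From isolate_3 up to that node: 5 branches. From isolate_30 up to the same node: 1 branch. Total: 5 + 1 = 6.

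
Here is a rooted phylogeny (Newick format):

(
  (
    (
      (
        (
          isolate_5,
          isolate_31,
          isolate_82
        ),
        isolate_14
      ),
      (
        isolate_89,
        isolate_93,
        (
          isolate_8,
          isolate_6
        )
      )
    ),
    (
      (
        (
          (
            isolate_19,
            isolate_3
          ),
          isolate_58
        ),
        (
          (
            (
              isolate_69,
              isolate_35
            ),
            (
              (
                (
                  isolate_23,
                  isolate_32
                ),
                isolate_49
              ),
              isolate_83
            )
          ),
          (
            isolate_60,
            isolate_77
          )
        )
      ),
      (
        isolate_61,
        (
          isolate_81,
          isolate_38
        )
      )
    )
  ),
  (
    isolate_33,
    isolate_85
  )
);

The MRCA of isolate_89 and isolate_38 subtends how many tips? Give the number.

22

The MRCA of isolate_89 and isolate_38 is the node subtending ((((isolate_5,isolate_31,isolate_82),isolate_14),(isolate_89,isolate_93,(isolate_8,isolate_6))),((((isolate_19,isolate_3),isolate_58),(((isolate_69,isolate_35),(((isolate_23,isolate_32),isolate_49),isolate_83)),(isolate_60,isolate_77))),(isolate_61,(isolate_81,isolate_38)))).
That clade contains 22 terminal taxa: isolate_14, isolate_19, isolate_23, isolate_3, isolate_31, isolate_32, isolate_35, isolate_38, isolate_49, isolate_5, isolate_58, isolate_6, isolate_60, isolate_61, isolate_69, isolate_77, isolate_8, isolate_81, isolate_82, isolate_83, isolate_89, isolate_93.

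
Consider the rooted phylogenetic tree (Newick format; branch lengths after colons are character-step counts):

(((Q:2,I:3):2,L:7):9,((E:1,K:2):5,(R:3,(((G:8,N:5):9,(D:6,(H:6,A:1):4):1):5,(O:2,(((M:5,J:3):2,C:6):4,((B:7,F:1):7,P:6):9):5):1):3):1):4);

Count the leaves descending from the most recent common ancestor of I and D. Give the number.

18

The MRCA of I and D is the root, so the clade is the entire tree.
That clade contains 18 terminal taxa: A, B, C, D, E, F, G, H, I, J, K, L, M, N, O, P, Q, R.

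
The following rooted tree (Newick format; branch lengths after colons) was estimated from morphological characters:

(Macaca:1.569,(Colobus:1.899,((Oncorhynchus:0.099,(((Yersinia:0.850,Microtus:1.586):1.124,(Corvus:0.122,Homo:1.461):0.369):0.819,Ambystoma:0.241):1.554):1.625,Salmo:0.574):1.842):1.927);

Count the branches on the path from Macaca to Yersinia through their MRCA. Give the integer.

The MRCA of Macaca and Yersinia is the root of the tree.
From Macaca up to that node: 1 branch. From Yersinia up to the same node: 7 branches. Total: 1 + 7 = 8.

8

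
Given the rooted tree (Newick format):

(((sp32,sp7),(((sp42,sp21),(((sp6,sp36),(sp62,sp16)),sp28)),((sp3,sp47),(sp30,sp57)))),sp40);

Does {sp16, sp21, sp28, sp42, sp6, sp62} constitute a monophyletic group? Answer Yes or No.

The MRCA of the listed taxa subtends ((sp42,sp21),(((sp6,sp36),(sp62,sp16)),sp28)).
That clade also contains sp36, which is not in the proposed group, so the group is not monophyletic.

No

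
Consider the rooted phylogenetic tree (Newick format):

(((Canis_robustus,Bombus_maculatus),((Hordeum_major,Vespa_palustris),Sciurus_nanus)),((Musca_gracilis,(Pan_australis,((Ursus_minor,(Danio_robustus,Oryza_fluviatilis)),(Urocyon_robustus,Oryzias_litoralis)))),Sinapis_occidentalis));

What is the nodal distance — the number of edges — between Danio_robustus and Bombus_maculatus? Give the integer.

The MRCA of Danio_robustus and Bombus_maculatus is the root of the tree.
From Danio_robustus up to that node: 7 branches. From Bombus_maculatus up to the same node: 3 branches. Total: 7 + 3 = 10.

10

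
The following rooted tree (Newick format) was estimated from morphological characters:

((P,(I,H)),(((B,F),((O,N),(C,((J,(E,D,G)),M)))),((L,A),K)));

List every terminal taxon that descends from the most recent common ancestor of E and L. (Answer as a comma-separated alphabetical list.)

Tracing E: it sits inside (E,D,G).
Tracing L: it sits inside (L,A).
The smallest clade enclosing both is (((B,F),((O,N),(C,((J,(E,D,G)),M)))),((L,A),K)); the answer is its 13 terminal taxa in alphabetical order.

A, B, C, D, E, F, G, J, K, L, M, N, O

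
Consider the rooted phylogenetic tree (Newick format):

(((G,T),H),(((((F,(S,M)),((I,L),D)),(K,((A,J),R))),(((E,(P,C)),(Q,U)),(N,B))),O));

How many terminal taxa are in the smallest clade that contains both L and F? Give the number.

6

The MRCA of L and F is the node subtending ((F,(S,M)),((I,L),D)).
That clade contains 6 terminal taxa: D, F, I, L, M, S.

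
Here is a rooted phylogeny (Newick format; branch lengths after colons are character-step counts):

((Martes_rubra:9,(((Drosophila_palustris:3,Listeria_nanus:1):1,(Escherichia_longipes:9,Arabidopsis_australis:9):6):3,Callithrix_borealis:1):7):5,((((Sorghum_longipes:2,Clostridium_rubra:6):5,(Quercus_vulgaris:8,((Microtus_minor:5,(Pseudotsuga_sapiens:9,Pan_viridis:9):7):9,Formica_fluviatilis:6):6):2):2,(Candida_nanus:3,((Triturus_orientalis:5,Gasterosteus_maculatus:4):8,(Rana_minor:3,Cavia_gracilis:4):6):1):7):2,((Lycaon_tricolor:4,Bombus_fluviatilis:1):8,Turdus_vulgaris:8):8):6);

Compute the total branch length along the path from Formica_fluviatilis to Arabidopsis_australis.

54

The path runs Formica_fluviatilis → … → MRCA → … → Arabidopsis_australis; the MRCA is the root of the tree.
Branch lengths along that path: 6 + 6 + 2 + 2 + 2 + 6 + 5 + 7 + 3 + 6 + 9 = 54.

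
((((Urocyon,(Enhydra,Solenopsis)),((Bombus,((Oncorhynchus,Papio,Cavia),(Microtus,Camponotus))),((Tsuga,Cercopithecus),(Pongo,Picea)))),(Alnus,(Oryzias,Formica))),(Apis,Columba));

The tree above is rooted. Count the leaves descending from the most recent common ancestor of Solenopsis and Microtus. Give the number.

13

The MRCA of Solenopsis and Microtus is the node subtending ((Urocyon,(Enhydra,Solenopsis)),((Bombus,((Oncorhynchus,Papio,Cavia),(Microtus,Camponotus))),((Tsuga,Cercopithecus),(Pongo,Picea)))).
That clade contains 13 terminal taxa: Bombus, Camponotus, Cavia, Cercopithecus, Enhydra, Microtus, Oncorhynchus, Papio, Picea, Pongo, Solenopsis, Tsuga, Urocyon.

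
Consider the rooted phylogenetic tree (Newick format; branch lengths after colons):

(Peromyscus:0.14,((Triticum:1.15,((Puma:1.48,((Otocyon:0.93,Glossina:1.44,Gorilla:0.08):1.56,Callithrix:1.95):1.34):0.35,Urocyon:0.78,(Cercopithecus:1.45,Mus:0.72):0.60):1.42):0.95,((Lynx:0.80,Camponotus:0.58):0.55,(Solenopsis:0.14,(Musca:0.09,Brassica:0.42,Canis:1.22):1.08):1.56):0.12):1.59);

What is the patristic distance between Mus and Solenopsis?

5.51

The path runs Mus → … → MRCA → … → Solenopsis; the MRCA is the node subtending ((Triticum,((Puma,((Otocyon,Glossina,Gorilla),Callithrix)),Urocyon,(Cercopithecus,Mus))),((Lynx,Camponotus),(Solenopsis,(Musca,Brassica,Canis)))).
Branch lengths along that path: 0.72 + 0.60 + 1.42 + 0.95 + 0.12 + 1.56 + 0.14 = 5.51.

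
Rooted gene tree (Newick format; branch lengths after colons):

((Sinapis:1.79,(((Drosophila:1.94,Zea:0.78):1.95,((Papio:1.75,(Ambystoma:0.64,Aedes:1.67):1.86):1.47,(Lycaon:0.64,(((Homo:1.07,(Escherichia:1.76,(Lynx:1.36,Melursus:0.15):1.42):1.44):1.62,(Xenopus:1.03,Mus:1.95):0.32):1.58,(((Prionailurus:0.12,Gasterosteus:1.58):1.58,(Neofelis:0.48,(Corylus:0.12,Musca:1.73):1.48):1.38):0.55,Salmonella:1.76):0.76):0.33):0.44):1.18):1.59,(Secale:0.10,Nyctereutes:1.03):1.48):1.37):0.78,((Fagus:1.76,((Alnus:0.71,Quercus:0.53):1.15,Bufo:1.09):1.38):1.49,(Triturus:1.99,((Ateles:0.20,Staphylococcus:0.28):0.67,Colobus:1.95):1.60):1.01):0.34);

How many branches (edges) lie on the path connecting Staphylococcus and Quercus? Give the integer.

8

The MRCA of Staphylococcus and Quercus is the node subtending ((Fagus,((Alnus,Quercus),Bufo)),(Triturus,((Ateles,Staphylococcus),Colobus))).
From Staphylococcus up to that node: 4 branches. From Quercus up to the same node: 4 branches. Total: 4 + 4 = 8.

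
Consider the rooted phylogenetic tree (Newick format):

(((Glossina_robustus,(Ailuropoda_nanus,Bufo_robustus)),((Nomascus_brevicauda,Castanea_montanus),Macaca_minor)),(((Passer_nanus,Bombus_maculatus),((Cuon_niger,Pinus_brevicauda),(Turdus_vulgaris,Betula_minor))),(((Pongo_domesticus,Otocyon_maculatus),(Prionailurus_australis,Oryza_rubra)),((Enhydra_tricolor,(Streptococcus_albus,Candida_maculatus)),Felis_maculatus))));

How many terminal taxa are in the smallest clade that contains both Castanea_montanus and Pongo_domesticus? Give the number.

20

The MRCA of Castanea_montanus and Pongo_domesticus is the root, so the clade is the entire tree.
That clade contains 20 terminal taxa: Ailuropoda_nanus, Betula_minor, Bombus_maculatus, Bufo_robustus, Candida_maculatus, Castanea_montanus, Cuon_niger, Enhydra_tricolor, Felis_maculatus, Glossina_robustus, Macaca_minor, Nomascus_brevicauda, Oryza_rubra, Otocyon_maculatus, Passer_nanus, Pinus_brevicauda, Pongo_domesticus, Prionailurus_australis, Streptococcus_albus, Turdus_vulgaris.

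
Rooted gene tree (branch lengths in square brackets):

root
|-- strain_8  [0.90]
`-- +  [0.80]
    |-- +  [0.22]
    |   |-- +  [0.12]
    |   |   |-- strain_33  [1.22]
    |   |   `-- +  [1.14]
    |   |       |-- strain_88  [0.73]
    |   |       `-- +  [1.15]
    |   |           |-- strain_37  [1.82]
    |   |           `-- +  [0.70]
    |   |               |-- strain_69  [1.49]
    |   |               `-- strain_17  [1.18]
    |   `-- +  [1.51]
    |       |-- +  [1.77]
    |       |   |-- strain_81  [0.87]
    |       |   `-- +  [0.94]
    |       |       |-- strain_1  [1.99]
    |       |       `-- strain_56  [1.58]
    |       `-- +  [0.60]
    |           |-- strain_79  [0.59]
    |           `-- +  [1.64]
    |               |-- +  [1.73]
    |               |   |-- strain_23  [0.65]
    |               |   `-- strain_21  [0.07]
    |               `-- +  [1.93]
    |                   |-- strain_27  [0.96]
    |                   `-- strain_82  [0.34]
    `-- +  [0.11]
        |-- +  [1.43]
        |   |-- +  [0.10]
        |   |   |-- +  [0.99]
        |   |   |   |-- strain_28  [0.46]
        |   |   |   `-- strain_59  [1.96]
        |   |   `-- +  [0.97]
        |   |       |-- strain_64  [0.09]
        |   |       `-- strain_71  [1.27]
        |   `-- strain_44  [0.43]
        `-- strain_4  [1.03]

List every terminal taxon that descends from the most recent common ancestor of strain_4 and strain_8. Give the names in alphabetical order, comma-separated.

strain_1, strain_17, strain_21, strain_23, strain_27, strain_28, strain_33, strain_37, strain_4, strain_44, strain_56, strain_59, strain_64, strain_69, strain_71, strain_79, strain_8, strain_81, strain_82, strain_88

Tracing strain_4: it sits inside ((((strain_28,strain_59),(strain_64,strain_71)),strain_44),strain_4).
Tracing strain_8: it attaches directly to the root.
The smallest clade enclosing both is the whole tree (their MRCA is the root), so the answer is all 20 tips in alphabetical order.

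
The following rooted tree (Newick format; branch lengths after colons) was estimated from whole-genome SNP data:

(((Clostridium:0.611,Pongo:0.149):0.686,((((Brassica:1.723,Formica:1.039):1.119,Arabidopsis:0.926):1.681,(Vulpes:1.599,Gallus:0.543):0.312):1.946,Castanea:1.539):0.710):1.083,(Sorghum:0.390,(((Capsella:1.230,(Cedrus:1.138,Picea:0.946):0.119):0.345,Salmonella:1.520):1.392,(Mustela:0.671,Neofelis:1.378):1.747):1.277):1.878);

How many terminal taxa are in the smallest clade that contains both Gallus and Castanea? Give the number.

The MRCA of Gallus and Castanea is the node subtending ((((Brassica,Formica),Arabidopsis),(Vulpes,Gallus)),Castanea).
That clade contains 6 terminal taxa: Arabidopsis, Brassica, Castanea, Formica, Gallus, Vulpes.

6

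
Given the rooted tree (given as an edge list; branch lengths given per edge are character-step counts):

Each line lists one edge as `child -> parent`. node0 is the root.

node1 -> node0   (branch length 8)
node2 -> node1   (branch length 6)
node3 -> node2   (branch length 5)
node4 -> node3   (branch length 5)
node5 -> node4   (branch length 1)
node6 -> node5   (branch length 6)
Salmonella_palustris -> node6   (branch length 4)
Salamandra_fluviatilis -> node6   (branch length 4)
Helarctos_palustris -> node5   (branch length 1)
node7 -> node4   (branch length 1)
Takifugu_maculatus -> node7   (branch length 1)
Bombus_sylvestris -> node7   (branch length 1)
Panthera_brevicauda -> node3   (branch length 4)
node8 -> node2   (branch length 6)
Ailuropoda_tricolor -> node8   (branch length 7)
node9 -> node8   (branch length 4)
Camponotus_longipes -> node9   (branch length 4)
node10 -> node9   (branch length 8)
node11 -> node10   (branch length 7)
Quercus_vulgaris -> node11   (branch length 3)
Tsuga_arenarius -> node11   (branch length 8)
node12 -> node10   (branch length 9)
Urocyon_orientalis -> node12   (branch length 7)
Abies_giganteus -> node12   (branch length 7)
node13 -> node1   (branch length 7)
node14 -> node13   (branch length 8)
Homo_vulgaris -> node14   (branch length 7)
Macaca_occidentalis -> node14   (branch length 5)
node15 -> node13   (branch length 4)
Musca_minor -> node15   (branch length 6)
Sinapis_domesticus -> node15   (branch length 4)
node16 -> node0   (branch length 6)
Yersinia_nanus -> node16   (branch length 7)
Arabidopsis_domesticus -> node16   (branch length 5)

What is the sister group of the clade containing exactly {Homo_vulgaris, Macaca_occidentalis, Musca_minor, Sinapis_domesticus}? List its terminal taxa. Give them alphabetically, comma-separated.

Abies_giganteus, Ailuropoda_tricolor, Bombus_sylvestris, Camponotus_longipes, Helarctos_palustris, Panthera_brevicauda, Quercus_vulgaris, Salamandra_fluviatilis, Salmonella_palustris, Takifugu_maculatus, Tsuga_arenarius, Urocyon_orientalis

The clade containing exactly {Homo_vulgaris, Macaca_occidentalis, Musca_minor, Sinapis_domesticus} attaches to the tree at the node subtending ((((((Salmonella_palustris,Salamandra_fluviatilis),Helarctos_palustris),(Takifugu_maculatus,Bombus_sylvestris)),Panthera_brevicauda),(Ailuropoda_tricolor,(Camponotus_longipes,((Quercus_vulgaris,Tsuga_arenarius),(Urocyon_orientalis,Abies_giganteus))))),((Homo_vulgaris,Macaca_occidentalis),(Musca_minor,Sinapis_domesticus))).
The other lineage descending from that same node — the sister group — is (((((Salmonella_palustris,Salamandra_fluviatilis),Helarctos_palustris),(Takifugu_maculatus,Bombus_sylvestris)),Panthera_brevicauda),(Ailuropoda_tricolor,(Camponotus_longipes,((Quercus_vulgaris,Tsuga_arenarius),(Urocyon_orientalis,Abies_giganteus))))); its 12 tips in alphabetical order are the answer.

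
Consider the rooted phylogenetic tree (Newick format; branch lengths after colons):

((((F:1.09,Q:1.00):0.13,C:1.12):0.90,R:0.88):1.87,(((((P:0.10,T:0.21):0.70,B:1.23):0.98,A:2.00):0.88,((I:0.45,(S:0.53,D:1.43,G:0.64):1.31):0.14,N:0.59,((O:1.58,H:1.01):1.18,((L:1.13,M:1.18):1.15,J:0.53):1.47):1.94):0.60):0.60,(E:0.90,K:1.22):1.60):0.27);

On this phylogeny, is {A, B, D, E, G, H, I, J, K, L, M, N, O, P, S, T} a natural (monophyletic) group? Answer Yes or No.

Yes

The most recent common ancestor of these taxa subtends (((((P,T),B),A),((I,(S,D,G)),N,((O,H),((L,M),J)))),(E,K)).
That clade has exactly 16 tips — every listed taxon and nothing else — so the group is monophyletic.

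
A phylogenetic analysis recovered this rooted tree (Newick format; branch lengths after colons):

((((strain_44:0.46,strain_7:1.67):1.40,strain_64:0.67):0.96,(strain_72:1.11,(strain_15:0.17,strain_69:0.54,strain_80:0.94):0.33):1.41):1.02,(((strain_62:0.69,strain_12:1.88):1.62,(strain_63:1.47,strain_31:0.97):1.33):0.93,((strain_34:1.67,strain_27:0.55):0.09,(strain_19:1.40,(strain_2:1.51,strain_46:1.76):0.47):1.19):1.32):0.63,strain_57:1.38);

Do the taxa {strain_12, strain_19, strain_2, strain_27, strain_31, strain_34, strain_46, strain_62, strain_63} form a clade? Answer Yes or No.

Yes

The most recent common ancestor of these taxa subtends (((strain_62,strain_12),(strain_63,strain_31)),((strain_34,strain_27),(strain_19,(strain_2,strain_46)))).
That clade has exactly 9 tips — every listed taxon and nothing else — so the group is monophyletic.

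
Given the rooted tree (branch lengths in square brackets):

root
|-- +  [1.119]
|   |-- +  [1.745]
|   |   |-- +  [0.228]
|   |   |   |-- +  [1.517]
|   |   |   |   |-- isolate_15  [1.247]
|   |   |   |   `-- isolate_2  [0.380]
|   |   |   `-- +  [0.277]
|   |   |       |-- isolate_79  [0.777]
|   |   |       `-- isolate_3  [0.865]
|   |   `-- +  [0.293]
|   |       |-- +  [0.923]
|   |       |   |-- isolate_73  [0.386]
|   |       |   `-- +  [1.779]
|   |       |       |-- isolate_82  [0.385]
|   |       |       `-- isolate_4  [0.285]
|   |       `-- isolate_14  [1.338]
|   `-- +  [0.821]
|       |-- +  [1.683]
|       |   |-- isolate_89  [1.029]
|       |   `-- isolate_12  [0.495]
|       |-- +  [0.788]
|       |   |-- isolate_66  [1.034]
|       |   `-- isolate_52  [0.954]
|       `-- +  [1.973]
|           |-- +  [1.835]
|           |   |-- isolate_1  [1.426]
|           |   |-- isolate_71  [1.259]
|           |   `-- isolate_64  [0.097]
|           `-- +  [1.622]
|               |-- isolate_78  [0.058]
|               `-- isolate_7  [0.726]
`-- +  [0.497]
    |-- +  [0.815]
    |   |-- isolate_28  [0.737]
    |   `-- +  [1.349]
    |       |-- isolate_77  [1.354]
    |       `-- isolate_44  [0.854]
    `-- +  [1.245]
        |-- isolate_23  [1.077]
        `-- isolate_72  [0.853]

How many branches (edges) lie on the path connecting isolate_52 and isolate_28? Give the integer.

The MRCA of isolate_52 and isolate_28 is the root of the tree.
From isolate_52 up to that node: 4 branches. From isolate_28 up to the same node: 3 branches. Total: 4 + 3 = 7.

7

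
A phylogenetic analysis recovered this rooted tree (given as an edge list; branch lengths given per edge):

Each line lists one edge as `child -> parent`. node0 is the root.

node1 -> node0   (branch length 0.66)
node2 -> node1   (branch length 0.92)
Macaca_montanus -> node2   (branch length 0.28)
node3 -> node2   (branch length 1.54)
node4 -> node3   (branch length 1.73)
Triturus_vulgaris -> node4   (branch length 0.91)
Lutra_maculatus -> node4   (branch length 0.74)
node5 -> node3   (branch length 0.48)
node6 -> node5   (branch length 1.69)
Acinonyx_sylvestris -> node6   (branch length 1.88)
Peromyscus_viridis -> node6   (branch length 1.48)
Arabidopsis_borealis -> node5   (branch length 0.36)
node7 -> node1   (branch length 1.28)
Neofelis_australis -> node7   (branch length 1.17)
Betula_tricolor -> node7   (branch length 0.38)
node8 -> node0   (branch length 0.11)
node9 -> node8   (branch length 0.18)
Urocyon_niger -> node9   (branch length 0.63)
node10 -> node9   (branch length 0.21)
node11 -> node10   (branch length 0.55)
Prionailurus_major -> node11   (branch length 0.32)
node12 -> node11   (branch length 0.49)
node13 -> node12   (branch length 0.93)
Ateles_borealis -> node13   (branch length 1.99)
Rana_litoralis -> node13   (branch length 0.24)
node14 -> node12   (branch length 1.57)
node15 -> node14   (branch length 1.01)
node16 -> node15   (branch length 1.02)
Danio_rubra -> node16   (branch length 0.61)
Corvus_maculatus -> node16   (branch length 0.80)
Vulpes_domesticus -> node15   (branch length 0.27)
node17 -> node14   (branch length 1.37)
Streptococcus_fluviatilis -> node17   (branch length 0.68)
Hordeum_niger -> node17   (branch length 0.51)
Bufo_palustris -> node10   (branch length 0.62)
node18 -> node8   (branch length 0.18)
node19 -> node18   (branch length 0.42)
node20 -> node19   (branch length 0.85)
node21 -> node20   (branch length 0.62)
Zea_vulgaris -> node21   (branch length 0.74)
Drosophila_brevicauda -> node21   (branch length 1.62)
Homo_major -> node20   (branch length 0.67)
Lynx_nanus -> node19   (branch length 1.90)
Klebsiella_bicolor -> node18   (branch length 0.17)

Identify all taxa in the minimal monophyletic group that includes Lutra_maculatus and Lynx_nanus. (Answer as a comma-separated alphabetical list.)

Tracing Lutra_maculatus: it sits inside (Triturus_vulgaris,Lutra_maculatus).
Tracing Lynx_nanus: it sits inside (((Zea_vulgaris,Drosophila_brevicauda),Homo_major),Lynx_nanus).
The smallest clade enclosing both is the whole tree (their MRCA is the root), so the answer is all 23 tips in alphabetical order.

Acinonyx_sylvestris, Arabidopsis_borealis, Ateles_borealis, Betula_tricolor, Bufo_palustris, Corvus_maculatus, Danio_rubra, Drosophila_brevicauda, Homo_major, Hordeum_niger, Klebsiella_bicolor, Lutra_maculatus, Lynx_nanus, Macaca_montanus, Neofelis_australis, Peromyscus_viridis, Prionailurus_major, Rana_litoralis, Streptococcus_fluviatilis, Triturus_vulgaris, Urocyon_niger, Vulpes_domesticus, Zea_vulgaris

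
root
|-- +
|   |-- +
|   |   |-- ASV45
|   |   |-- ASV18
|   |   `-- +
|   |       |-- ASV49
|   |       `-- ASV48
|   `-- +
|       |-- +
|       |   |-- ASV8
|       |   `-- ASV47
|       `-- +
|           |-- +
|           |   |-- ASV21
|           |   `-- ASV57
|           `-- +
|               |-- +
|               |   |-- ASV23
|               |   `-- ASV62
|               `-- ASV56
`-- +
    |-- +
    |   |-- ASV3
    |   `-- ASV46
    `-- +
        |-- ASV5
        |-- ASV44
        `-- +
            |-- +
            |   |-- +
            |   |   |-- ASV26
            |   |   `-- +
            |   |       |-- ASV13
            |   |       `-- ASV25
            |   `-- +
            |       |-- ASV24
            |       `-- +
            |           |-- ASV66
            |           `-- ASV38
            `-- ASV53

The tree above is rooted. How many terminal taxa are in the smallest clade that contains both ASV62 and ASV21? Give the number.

The MRCA of ASV62 and ASV21 is the node subtending ((ASV21,ASV57),((ASV23,ASV62),ASV56)).
That clade contains 5 terminal taxa: ASV21, ASV23, ASV56, ASV57, ASV62.

5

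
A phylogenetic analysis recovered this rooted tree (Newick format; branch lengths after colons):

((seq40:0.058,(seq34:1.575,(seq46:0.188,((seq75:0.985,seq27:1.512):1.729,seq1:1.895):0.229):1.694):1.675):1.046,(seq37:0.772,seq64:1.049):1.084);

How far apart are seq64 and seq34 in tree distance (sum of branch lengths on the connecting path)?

The path runs seq64 → … → MRCA → … → seq34; the MRCA is the root of the tree.
Branch lengths along that path: 1.049 + 1.084 + 1.046 + 1.675 + 1.575 = 6.429.

6.429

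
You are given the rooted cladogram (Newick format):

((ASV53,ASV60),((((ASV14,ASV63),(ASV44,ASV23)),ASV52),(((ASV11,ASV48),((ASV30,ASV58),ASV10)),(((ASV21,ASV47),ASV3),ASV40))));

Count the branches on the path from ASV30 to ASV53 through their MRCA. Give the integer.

8

The MRCA of ASV30 and ASV53 is the root of the tree.
From ASV30 up to that node: 6 branches. From ASV53 up to the same node: 2 branches. Total: 6 + 2 = 8.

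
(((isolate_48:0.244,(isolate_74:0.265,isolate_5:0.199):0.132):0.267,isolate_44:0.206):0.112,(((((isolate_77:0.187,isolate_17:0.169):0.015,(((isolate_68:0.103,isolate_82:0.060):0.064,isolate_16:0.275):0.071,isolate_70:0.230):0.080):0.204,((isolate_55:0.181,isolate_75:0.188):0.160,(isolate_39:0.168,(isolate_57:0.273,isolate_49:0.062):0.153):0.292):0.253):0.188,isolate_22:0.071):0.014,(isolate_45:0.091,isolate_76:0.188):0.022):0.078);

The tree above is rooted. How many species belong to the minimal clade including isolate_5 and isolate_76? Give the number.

18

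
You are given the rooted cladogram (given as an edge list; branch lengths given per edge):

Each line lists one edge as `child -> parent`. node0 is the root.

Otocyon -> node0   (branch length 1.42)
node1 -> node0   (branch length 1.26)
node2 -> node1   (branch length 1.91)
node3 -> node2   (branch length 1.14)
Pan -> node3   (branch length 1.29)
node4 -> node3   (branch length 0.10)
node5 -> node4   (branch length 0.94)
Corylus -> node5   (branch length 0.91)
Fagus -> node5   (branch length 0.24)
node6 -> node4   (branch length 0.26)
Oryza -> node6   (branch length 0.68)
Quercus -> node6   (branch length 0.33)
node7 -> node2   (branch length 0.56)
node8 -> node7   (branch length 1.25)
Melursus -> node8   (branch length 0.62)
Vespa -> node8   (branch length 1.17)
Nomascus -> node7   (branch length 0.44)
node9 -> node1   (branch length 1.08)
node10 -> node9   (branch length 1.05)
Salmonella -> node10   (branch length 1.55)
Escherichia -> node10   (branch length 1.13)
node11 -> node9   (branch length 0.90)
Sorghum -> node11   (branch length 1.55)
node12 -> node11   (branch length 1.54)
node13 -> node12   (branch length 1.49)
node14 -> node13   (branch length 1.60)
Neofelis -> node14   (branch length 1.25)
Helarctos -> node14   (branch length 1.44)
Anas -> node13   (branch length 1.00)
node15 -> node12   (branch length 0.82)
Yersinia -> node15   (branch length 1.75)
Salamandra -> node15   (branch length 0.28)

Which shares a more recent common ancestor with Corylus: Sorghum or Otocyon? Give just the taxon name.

The MRCA of Corylus and Sorghum subtends (((Pan,((Corylus,Fagus),(Oryza,Quercus))),((Melursus,Vespa),Nomascus)),((Salmonella,Escherichia),(Sorghum,(((Neofelis,Helarctos),Anas),(Yersinia,Salamandra))))) (16 taxa).
The MRCA of Corylus and Otocyon is the root, subtending the entire tree (17 taxa).
The first is nested inside the second, so Corylus shares a more recent common ancestor with Sorghum.

Sorghum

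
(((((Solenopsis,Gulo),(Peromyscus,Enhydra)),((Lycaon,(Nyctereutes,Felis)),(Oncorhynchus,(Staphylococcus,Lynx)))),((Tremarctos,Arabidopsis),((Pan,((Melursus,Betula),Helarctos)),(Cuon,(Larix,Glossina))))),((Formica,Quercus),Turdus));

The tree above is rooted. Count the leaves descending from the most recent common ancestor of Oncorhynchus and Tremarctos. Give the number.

19

The MRCA of Oncorhynchus and Tremarctos is the node subtending ((((Solenopsis,Gulo),(Peromyscus,Enhydra)),((Lycaon,(Nyctereutes,Felis)),(Oncorhynchus,(Staphylococcus,Lynx)))),((Tremarctos,Arabidopsis),((Pan,((Melursus,Betula),Helarctos)),(Cuon,(Larix,Glossina))))).
That clade contains 19 terminal taxa: Arabidopsis, Betula, Cuon, Enhydra, Felis, Glossina, Gulo, Helarctos, Larix, Lycaon, Lynx, Melursus, Nyctereutes, Oncorhynchus, Pan, Peromyscus, Solenopsis, Staphylococcus, Tremarctos.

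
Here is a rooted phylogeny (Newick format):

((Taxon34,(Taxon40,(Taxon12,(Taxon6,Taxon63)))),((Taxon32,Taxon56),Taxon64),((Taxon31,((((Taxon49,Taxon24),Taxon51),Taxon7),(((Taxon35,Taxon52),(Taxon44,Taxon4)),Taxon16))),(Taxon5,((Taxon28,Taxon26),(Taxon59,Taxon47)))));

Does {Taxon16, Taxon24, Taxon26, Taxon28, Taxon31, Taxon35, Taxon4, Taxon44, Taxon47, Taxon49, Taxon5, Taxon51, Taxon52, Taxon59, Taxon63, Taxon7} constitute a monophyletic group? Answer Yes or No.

The MRCA of the listed taxa is the root, so the smallest clade containing them is the whole tree.
That clade also contains Taxon12, Taxon32, Taxon34, Taxon40, Taxon56, Taxon6, Taxon64, which are not in the proposed group, so the group is not monophyletic.

No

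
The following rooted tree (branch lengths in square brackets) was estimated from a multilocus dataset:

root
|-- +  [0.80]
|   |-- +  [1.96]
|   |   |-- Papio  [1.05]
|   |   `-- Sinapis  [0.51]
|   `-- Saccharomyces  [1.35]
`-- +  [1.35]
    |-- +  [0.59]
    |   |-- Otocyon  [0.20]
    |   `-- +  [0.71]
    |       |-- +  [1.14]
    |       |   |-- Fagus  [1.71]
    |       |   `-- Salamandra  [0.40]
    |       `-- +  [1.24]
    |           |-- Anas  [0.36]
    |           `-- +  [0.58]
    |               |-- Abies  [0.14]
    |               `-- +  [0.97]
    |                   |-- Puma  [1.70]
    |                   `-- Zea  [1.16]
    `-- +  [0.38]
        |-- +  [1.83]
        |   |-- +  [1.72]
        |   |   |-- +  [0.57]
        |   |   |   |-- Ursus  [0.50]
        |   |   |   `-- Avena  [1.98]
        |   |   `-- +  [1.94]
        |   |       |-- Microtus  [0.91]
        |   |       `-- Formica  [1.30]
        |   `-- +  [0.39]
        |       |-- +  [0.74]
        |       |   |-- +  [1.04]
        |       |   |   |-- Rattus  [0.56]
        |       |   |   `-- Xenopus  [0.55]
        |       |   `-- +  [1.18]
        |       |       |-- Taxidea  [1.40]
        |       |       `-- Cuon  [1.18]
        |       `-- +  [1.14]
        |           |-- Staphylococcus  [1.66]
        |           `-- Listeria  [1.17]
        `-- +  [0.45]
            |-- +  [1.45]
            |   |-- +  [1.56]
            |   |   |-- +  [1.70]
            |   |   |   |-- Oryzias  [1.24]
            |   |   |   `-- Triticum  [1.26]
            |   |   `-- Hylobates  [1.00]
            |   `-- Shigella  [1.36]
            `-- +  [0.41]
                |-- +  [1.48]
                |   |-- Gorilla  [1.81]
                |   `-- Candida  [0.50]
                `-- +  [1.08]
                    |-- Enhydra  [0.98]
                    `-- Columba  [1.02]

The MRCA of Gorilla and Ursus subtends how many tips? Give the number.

18

The MRCA of Gorilla and Ursus is the node subtending ((((Ursus,Avena),(Microtus,Formica)),(((Rattus,Xenopus),(Taxidea,Cuon)),(Staphylococcus,Listeria))),((((Oryzias,Triticum),Hylobates),Shigella),((Gorilla,Candida),(Enhydra,Columba)))).
That clade contains 18 terminal taxa: Avena, Candida, Columba, Cuon, Enhydra, Formica, Gorilla, Hylobates, Listeria, Microtus, Oryzias, Rattus, Shigella, Staphylococcus, Taxidea, Triticum, Ursus, Xenopus.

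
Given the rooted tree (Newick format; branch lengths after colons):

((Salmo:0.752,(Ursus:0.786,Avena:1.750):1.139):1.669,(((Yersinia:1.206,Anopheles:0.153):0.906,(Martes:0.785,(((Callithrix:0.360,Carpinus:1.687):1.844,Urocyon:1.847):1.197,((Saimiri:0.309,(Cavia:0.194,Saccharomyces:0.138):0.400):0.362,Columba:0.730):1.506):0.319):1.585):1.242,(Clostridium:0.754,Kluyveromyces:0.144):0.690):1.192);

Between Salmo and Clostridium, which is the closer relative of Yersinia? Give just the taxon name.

The MRCA of Yersinia and Clostridium subtends (((Yersinia,Anopheles),(Martes,(((Callithrix,Carpinus),Urocyon),((Saimiri,(Cavia,Saccharomyces)),Columba)))),(Clostridium,Kluyveromyces)) (12 taxa).
The MRCA of Yersinia and Salmo is the root, subtending the entire tree (15 taxa).
The first is nested inside the second, so Yersinia shares a more recent common ancestor with Clostridium.

Clostridium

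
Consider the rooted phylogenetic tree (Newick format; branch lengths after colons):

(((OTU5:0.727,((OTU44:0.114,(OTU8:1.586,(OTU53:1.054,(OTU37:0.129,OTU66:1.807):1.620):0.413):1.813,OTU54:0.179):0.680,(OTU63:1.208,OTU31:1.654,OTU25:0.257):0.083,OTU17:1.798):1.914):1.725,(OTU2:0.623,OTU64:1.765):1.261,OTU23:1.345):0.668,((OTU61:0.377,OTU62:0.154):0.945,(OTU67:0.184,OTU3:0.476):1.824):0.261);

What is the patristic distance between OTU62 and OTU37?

The path runs OTU62 → … → MRCA → … → OTU37; the MRCA is the root of the tree.
Branch lengths along that path: 0.154 + 0.945 + 0.261 + 0.668 + 1.725 + 1.914 + 0.680 + 1.813 + 0.413 + 1.620 + 0.129 = 10.322.

10.322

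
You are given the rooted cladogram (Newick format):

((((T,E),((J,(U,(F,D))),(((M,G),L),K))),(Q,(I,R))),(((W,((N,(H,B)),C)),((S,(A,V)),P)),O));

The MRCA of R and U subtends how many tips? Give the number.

13

The MRCA of R and U is the node subtending (((T,E),((J,(U,(F,D))),(((M,G),L),K))),(Q,(I,R))).
That clade contains 13 terminal taxa: D, E, F, G, I, J, K, L, M, Q, R, T, U.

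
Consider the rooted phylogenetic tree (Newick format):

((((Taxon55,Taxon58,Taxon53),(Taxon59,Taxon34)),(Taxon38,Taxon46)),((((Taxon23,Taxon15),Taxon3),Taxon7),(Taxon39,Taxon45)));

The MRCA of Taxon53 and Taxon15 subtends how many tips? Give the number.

13

The MRCA of Taxon53 and Taxon15 is the root, so the clade is the entire tree.
That clade contains 13 terminal taxa: Taxon15, Taxon23, Taxon3, Taxon34, Taxon38, Taxon39, Taxon45, Taxon46, Taxon53, Taxon55, Taxon58, Taxon59, Taxon7.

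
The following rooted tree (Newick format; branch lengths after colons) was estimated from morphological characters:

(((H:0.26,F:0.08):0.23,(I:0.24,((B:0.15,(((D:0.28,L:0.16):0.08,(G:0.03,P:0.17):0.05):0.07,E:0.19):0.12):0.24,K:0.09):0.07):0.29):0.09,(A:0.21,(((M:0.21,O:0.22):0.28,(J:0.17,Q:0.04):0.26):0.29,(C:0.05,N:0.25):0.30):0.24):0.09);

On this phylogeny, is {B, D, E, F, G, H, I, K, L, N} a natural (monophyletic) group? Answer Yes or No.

The MRCA of the listed taxa is the root, so the smallest clade containing them is the whole tree.
That clade also contains A, C, J, M, O, P, Q, which are not in the proposed group, so the group is not monophyletic.

No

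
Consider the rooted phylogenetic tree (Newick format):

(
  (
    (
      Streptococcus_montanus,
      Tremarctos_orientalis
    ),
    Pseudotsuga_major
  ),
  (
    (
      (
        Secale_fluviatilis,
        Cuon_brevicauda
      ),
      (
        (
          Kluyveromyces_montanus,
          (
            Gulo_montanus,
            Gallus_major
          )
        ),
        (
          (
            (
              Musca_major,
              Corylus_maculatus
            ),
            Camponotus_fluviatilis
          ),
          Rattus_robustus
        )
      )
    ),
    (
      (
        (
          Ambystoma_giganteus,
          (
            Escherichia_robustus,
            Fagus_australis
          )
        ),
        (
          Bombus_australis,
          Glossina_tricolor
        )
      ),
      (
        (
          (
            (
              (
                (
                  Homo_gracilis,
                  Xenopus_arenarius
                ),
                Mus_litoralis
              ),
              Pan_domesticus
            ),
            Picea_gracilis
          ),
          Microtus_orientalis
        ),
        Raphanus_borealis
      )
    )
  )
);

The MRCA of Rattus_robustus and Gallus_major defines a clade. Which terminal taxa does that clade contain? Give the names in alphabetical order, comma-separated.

Camponotus_fluviatilis, Corylus_maculatus, Gallus_major, Gulo_montanus, Kluyveromyces_montanus, Musca_major, Rattus_robustus

Tracing Rattus_robustus: it sits inside (((Musca_major,Corylus_maculatus),Camponotus_fluviatilis),Rattus_robustus).
Tracing Gallus_major: it sits inside (Gulo_montanus,Gallus_major).
The smallest clade enclosing both is ((Kluyveromyces_montanus,(Gulo_montanus,Gallus_major)),(((Musca_major,Corylus_maculatus),Camponotus_fluviatilis),Rattus_robustus)); the answer is its 7 terminal taxa in alphabetical order.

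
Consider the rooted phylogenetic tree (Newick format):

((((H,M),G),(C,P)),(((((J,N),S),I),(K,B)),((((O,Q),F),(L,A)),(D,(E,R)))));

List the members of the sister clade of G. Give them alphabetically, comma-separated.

H, M

G attaches to the tree at the node subtending ((H,M),G).
The other lineage descending from that same node — the sister group — is (H,M); its 2 tips in alphabetical order are the answer.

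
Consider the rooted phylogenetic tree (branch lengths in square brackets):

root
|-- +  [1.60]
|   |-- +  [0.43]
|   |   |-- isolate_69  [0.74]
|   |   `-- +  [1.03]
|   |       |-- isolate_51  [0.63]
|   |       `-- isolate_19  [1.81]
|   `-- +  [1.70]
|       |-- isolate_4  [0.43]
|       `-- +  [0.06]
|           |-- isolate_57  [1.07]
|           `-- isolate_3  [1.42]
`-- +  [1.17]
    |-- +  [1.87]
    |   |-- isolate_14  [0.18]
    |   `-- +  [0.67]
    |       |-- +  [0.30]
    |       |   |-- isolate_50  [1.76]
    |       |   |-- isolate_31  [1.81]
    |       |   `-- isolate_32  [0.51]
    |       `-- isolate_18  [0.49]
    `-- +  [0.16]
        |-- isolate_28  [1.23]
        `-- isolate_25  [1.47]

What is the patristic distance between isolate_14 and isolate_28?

3.44

The path runs isolate_14 → … → MRCA → … → isolate_28; the MRCA is the node subtending ((isolate_14,((isolate_50,isolate_31,isolate_32),isolate_18)),(isolate_28,isolate_25)).
Branch lengths along that path: 0.18 + 1.87 + 0.16 + 1.23 = 3.44.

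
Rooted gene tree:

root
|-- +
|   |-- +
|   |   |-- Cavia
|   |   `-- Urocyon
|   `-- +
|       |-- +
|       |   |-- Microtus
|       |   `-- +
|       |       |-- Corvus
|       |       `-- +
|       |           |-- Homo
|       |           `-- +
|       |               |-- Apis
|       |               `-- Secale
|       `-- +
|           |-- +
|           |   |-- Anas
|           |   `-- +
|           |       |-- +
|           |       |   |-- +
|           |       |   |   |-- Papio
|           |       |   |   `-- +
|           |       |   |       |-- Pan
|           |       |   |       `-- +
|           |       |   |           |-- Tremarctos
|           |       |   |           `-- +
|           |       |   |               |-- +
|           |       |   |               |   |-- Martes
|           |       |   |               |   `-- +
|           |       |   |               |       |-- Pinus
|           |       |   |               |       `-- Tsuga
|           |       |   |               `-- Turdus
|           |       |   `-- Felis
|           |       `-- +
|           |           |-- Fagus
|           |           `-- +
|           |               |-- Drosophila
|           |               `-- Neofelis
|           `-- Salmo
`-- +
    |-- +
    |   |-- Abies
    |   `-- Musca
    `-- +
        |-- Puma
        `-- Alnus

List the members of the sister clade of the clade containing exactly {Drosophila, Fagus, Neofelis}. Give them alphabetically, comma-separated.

Felis, Martes, Pan, Papio, Pinus, Tremarctos, Tsuga, Turdus

The clade containing exactly {Drosophila, Fagus, Neofelis} attaches to the tree at the node subtending (((Papio,(Pan,(Tremarctos,((Martes,(Pinus,Tsuga)),Turdus)))),Felis),(Fagus,(Drosophila,Neofelis))).
The other lineage descending from that same node — the sister group — is ((Papio,(Pan,(Tremarctos,((Martes,(Pinus,Tsuga)),Turdus)))),Felis); its 8 tips in alphabetical order are the answer.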